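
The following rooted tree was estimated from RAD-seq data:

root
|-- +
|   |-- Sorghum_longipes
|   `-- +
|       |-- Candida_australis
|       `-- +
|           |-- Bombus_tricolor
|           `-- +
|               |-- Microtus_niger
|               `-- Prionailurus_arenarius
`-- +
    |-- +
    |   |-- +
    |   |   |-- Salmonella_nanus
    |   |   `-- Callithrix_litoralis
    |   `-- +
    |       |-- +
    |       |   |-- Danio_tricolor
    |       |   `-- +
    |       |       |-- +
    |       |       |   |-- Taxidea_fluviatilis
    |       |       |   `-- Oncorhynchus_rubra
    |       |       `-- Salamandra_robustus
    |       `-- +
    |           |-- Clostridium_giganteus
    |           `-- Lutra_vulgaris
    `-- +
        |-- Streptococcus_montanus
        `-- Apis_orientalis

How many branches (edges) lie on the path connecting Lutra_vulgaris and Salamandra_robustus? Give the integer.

The MRCA of Lutra_vulgaris and Salamandra_robustus is the node subtending ((Danio_tricolor,((Taxidea_fluviatilis,Oncorhynchus_rubra),Salamandra_robustus)),(Clostridium_giganteus,Lutra_vulgaris)).
From Lutra_vulgaris up to that node: 2 branches. From Salamandra_robustus up to the same node: 3 branches. Total: 2 + 3 = 5.

5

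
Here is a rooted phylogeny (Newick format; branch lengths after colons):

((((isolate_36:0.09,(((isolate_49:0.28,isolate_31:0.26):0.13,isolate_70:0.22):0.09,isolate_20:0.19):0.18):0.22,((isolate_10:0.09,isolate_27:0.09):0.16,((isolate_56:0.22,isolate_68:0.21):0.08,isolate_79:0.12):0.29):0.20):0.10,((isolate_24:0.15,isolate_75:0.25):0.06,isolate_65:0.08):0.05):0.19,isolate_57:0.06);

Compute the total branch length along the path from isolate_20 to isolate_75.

1.05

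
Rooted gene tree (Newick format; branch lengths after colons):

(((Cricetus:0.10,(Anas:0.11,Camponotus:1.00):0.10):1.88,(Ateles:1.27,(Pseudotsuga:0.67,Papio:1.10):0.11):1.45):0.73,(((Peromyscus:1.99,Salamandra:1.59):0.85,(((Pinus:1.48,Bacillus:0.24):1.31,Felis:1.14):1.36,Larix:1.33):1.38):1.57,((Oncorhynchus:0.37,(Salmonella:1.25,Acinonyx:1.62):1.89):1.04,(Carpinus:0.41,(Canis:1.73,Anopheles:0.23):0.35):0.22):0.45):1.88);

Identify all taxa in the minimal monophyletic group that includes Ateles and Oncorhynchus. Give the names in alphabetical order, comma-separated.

Acinonyx, Anas, Anopheles, Ateles, Bacillus, Camponotus, Canis, Carpinus, Cricetus, Felis, Larix, Oncorhynchus, Papio, Peromyscus, Pinus, Pseudotsuga, Salamandra, Salmonella

Tracing Ateles: it sits inside (Ateles,(Pseudotsuga,Papio)).
Tracing Oncorhynchus: it sits inside (Oncorhynchus,(Salmonella,Acinonyx)).
The smallest clade enclosing both is the whole tree (their MRCA is the root), so the answer is all 18 tips in alphabetical order.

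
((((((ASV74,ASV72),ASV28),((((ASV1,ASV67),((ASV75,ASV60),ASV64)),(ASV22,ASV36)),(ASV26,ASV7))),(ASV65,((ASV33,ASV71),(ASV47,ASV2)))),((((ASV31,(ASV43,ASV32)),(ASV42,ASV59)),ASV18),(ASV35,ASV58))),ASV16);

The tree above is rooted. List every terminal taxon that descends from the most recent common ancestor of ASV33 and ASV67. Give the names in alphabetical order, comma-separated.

ASV1, ASV2, ASV22, ASV26, ASV28, ASV33, ASV36, ASV47, ASV60, ASV64, ASV65, ASV67, ASV7, ASV71, ASV72, ASV74, ASV75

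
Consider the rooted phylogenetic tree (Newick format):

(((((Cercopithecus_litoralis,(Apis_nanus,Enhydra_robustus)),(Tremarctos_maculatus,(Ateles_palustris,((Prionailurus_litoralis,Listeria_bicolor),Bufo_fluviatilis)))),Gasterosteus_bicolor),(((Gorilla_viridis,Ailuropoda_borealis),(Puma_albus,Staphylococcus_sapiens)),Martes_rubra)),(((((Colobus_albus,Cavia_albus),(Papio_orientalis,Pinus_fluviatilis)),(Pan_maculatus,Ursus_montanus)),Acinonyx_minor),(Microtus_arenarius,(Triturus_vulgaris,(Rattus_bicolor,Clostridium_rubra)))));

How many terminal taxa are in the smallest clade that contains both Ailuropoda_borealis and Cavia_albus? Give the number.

The MRCA of Ailuropoda_borealis and Cavia_albus is the root, so the clade is the entire tree.
That clade contains 25 terminal taxa: Acinonyx_minor, Ailuropoda_borealis, Apis_nanus, Ateles_palustris, Bufo_fluviatilis, Cavia_albus, Cercopithecus_litoralis, Clostridium_rubra, Colobus_albus, Enhydra_robustus, Gasterosteus_bicolor, Gorilla_viridis, Listeria_bicolor, Martes_rubra, Microtus_arenarius, Pan_maculatus, Papio_orientalis, Pinus_fluviatilis, Prionailurus_litoralis, Puma_albus, Rattus_bicolor, Staphylococcus_sapiens, Tremarctos_maculatus, Triturus_vulgaris, Ursus_montanus.

25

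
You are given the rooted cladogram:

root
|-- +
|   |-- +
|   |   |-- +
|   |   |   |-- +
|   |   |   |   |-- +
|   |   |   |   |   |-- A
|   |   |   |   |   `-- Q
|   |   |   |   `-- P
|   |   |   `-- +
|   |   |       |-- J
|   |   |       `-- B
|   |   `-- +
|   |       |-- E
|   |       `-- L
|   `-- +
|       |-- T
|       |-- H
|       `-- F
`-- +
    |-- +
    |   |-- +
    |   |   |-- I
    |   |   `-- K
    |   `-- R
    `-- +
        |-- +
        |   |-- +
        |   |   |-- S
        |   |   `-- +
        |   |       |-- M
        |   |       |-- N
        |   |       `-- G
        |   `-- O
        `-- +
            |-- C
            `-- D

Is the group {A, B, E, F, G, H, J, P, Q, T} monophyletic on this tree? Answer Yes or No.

No

The MRCA of the listed taxa is the root, so the smallest clade containing them is the whole tree.
That clade also contains C, D, I, K, L, M, N, O, R, S, which are not in the proposed group, so the group is not monophyletic.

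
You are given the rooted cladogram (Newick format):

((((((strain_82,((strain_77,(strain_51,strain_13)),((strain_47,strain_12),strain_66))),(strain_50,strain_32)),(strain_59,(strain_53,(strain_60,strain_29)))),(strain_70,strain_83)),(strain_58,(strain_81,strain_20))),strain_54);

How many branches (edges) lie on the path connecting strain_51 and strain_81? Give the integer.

The MRCA of strain_51 and strain_81 is the node subtending (((((strain_82,((strain_77,(strain_51,strain_13)),((strain_47,strain_12),strain_66))),(strain_50,strain_32)),(strain_59,(strain_53,(strain_60,strain_29)))),(strain_70,strain_83)),(strain_58,(strain_81,strain_20))).
From strain_51 up to that node: 8 branches. From strain_81 up to the same node: 3 branches. Total: 8 + 3 = 11.

11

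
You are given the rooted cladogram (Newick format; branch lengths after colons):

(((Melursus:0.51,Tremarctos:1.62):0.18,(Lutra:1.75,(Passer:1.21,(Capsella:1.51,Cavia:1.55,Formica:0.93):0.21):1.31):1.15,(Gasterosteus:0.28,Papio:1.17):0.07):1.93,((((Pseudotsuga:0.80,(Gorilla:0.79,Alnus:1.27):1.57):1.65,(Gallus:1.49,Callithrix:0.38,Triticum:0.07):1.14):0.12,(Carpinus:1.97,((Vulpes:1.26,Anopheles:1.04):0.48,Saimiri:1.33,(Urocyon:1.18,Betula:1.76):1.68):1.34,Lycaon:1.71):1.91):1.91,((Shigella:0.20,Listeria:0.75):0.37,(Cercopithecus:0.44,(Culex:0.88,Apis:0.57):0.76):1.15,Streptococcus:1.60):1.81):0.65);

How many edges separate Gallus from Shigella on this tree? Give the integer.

7

The MRCA of Gallus and Shigella is the node subtending ((((Pseudotsuga,(Gorilla,Alnus)),(Gallus,Callithrix,Triticum)),(Carpinus,((Vulpes,Anopheles),Saimiri,(Urocyon,Betula)),Lycaon)),((Shigella,Listeria),(Cercopithecus,(Culex,Apis)),Streptococcus)).
From Gallus up to that node: 4 branches. From Shigella up to the same node: 3 branches. Total: 4 + 3 = 7.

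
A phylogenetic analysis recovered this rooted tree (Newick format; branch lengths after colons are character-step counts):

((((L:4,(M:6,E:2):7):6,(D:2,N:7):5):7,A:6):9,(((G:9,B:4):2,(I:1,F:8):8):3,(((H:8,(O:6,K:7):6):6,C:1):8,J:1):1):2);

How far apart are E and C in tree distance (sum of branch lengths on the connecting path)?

The path runs E → … → MRCA → … → C; the MRCA is the root of the tree.
Branch lengths along that path: 2 + 7 + 6 + 7 + 9 + 2 + 1 + 8 + 1 = 43.

43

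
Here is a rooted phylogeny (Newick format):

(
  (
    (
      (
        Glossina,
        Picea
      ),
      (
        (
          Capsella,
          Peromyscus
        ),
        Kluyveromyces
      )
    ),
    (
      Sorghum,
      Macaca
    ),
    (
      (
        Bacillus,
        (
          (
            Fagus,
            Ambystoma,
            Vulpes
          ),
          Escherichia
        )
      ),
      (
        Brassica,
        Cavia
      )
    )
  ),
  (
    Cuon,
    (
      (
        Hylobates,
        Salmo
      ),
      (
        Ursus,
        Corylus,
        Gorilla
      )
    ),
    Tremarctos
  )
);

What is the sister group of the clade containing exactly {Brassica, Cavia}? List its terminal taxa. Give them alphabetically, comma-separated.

Ambystoma, Bacillus, Escherichia, Fagus, Vulpes

The clade containing exactly {Brassica, Cavia} attaches to the tree at the node subtending ((Bacillus,((Fagus,Ambystoma,Vulpes),Escherichia)),(Brassica,Cavia)).
The other lineage descending from that same node — the sister group — is (Bacillus,((Fagus,Ambystoma,Vulpes),Escherichia)); its 5 tips in alphabetical order are the answer.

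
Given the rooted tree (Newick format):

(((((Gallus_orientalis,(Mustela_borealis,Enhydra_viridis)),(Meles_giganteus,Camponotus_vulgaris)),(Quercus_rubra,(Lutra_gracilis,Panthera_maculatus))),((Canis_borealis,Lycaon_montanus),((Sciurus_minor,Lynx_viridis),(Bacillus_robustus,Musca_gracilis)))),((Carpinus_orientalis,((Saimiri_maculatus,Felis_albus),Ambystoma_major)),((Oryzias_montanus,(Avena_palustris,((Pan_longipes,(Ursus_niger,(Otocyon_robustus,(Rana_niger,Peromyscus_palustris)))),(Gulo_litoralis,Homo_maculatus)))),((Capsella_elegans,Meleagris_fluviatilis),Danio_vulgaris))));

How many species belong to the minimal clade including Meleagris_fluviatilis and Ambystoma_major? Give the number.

16

The MRCA of Meleagris_fluviatilis and Ambystoma_major is the node subtending ((Carpinus_orientalis,((Saimiri_maculatus,Felis_albus),Ambystoma_major)),((Oryzias_montanus,(Avena_palustris,((Pan_longipes,(Ursus_niger,(Otocyon_robustus,(Rana_niger,Peromyscus_palustris)))),(Gulo_litoralis,Homo_maculatus)))),((Capsella_elegans,Meleagris_fluviatilis),Danio_vulgaris))).
That clade contains 16 terminal taxa: Ambystoma_major, Avena_palustris, Capsella_elegans, Carpinus_orientalis, Danio_vulgaris, Felis_albus, Gulo_litoralis, Homo_maculatus, Meleagris_fluviatilis, Oryzias_montanus, Otocyon_robustus, Pan_longipes, Peromyscus_palustris, Rana_niger, Saimiri_maculatus, Ursus_niger.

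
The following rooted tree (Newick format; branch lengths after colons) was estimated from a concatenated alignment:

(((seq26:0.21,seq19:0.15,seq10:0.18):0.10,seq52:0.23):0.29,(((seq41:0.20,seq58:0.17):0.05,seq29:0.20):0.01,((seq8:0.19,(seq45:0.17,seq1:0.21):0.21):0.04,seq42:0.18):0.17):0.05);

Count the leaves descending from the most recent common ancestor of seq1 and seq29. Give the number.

The MRCA of seq1 and seq29 is the node subtending (((seq41,seq58),seq29),((seq8,(seq45,seq1)),seq42)).
That clade contains 7 terminal taxa: seq1, seq29, seq41, seq42, seq45, seq58, seq8.

7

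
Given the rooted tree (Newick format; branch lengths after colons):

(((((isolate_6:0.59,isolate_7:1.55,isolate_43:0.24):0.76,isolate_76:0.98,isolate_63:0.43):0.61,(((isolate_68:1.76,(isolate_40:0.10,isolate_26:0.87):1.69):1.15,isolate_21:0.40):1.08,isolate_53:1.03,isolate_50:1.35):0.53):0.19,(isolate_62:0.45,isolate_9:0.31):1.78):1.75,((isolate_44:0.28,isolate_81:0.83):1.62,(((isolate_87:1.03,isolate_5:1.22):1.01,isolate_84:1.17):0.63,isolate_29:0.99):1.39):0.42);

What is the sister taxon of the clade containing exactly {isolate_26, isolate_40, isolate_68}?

The clade containing exactly {isolate_26, isolate_40, isolate_68} attaches to the tree at the node subtending ((isolate_68,(isolate_40,isolate_26)),isolate_21).
The other lineage descending from that same node — the sister group — is the single tip isolate_21.

isolate_21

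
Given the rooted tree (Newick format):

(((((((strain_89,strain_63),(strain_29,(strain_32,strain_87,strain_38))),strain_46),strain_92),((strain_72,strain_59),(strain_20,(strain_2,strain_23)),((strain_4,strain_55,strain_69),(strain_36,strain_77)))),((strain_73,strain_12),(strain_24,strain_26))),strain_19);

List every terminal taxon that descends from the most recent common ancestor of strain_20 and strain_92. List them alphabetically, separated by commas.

Tracing strain_20: it sits inside (strain_20,(strain_2,strain_23)).
Tracing strain_92: it sits inside ((((strain_89,strain_63),(strain_29,(strain_32,strain_87,strain_38))),strain_46),strain_92).
The smallest clade enclosing both is (((((strain_89,strain_63),(strain_29,(strain_32,strain_87,strain_38))),strain_46),strain_92),((strain_72,strain_59),(strain_20,(strain_2,strain_23)),((strain_4,strain_55,strain_69),(strain_36,strain_77)))); the answer is its 18 terminal taxa in alphabetical order.

strain_2, strain_20, strain_23, strain_29, strain_32, strain_36, strain_38, strain_4, strain_46, strain_55, strain_59, strain_63, strain_69, strain_72, strain_77, strain_87, strain_89, strain_92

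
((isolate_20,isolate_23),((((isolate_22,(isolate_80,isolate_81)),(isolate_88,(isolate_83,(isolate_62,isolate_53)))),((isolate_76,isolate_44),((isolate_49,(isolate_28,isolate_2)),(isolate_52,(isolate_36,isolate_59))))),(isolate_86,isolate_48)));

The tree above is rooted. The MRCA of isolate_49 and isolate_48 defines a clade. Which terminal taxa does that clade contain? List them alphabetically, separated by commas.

isolate_2, isolate_22, isolate_28, isolate_36, isolate_44, isolate_48, isolate_49, isolate_52, isolate_53, isolate_59, isolate_62, isolate_76, isolate_80, isolate_81, isolate_83, isolate_86, isolate_88

Tracing isolate_49: it sits inside (isolate_49,(isolate_28,isolate_2)).
Tracing isolate_48: it sits inside (isolate_86,isolate_48).
The smallest clade enclosing both is ((((isolate_22,(isolate_80,isolate_81)),(isolate_88,(isolate_83,(isolate_62,isolate_53)))),((isolate_76,isolate_44),((isolate_49,(isolate_28,isolate_2)),(isolate_52,(isolate_36,isolate_59))))),(isolate_86,isolate_48)); the answer is its 17 terminal taxa in alphabetical order.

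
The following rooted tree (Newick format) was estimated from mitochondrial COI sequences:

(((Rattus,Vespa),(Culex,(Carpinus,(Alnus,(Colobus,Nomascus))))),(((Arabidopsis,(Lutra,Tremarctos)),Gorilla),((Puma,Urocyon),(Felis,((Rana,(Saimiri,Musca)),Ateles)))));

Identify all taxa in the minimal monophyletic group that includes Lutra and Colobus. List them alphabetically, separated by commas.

Tracing Lutra: it sits inside (Lutra,Tremarctos).
Tracing Colobus: it sits inside (Colobus,Nomascus).
The smallest clade enclosing both is the whole tree (their MRCA is the root), so the answer is all 18 tips in alphabetical order.

Alnus, Arabidopsis, Ateles, Carpinus, Colobus, Culex, Felis, Gorilla, Lutra, Musca, Nomascus, Puma, Rana, Rattus, Saimiri, Tremarctos, Urocyon, Vespa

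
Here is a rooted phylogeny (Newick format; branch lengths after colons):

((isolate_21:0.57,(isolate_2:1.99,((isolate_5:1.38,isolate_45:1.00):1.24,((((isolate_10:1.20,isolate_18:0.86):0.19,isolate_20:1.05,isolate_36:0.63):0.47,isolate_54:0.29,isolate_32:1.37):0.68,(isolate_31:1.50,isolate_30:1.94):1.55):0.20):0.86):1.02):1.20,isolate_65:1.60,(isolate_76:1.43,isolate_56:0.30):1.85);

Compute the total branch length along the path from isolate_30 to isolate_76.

10.05

The path runs isolate_30 → … → MRCA → … → isolate_76; the MRCA is the root of the tree.
Branch lengths along that path: 1.94 + 1.55 + 0.20 + 0.86 + 1.02 + 1.20 + 1.85 + 1.43 = 10.05.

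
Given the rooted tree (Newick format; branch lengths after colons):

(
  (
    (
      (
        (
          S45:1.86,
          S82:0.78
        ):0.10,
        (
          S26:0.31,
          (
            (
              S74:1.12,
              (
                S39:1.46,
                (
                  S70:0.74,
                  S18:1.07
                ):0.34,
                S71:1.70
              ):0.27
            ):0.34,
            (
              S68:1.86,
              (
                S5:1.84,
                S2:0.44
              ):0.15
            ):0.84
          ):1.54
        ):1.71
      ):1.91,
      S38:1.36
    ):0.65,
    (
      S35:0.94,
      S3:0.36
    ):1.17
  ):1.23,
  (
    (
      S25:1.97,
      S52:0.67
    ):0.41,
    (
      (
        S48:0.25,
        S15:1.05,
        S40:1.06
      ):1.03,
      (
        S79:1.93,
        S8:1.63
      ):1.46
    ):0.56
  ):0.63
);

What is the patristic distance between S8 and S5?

14.15

The path runs S8 → … → MRCA → … → S5; the MRCA is the root of the tree.
Branch lengths along that path: 1.63 + 1.46 + 0.56 + 0.63 + 1.23 + 0.65 + 1.91 + 1.71 + 1.54 + 0.84 + 0.15 + 1.84 = 14.15.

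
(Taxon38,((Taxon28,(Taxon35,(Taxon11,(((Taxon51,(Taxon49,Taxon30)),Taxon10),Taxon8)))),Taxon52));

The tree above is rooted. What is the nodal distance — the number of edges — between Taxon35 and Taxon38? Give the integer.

5

The MRCA of Taxon35 and Taxon38 is the root of the tree.
From Taxon35 up to that node: 4 branches. From Taxon38 up to the same node: 1 branch. Total: 4 + 1 = 5.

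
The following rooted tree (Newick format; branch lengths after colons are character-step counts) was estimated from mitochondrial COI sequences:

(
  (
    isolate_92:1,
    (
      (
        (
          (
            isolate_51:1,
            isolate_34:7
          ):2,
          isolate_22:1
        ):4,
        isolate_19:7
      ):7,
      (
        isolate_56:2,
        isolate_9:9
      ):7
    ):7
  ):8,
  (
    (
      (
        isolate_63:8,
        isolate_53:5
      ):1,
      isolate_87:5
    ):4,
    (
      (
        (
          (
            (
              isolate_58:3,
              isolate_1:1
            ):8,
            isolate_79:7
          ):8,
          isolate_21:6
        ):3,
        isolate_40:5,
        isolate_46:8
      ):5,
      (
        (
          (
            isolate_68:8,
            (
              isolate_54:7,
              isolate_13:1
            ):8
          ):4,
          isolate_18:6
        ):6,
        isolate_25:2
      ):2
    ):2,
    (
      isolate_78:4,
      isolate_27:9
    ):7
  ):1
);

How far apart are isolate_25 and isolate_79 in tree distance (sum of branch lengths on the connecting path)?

27

The path runs isolate_25 → … → MRCA → … → isolate_79; the MRCA is the node subtending (((((isolate_58,isolate_1),isolate_79),isolate_21),isolate_40,isolate_46),(((isolate_68,(isolate_54,isolate_13)),isolate_18),isolate_25)).
Branch lengths along that path: 2 + 2 + 5 + 3 + 8 + 7 = 27.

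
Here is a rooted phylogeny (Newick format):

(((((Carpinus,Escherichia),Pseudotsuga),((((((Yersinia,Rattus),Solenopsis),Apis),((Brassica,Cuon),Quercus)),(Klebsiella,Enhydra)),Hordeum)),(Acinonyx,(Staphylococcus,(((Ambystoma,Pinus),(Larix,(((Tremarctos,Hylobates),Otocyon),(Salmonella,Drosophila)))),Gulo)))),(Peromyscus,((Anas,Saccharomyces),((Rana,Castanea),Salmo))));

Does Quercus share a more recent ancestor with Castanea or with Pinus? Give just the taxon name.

Pinus

The MRCA of Quercus and Pinus subtends ((((Carpinus,Escherichia),Pseudotsuga),((((((Yersinia,Rattus),Solenopsis),Apis),((Brassica,Cuon),Quercus)),(Klebsiella,Enhydra)),Hordeum)),(Acinonyx,(Staphylococcus,(((Ambystoma,Pinus),(Larix,(((Tremarctos,Hylobates),Otocyon),(Salmonella,Drosophila)))),Gulo)))) (24 taxa).
The MRCA of Quercus and Castanea is the root, subtending the entire tree (30 taxa).
The first is nested inside the second, so Quercus shares a more recent common ancestor with Pinus.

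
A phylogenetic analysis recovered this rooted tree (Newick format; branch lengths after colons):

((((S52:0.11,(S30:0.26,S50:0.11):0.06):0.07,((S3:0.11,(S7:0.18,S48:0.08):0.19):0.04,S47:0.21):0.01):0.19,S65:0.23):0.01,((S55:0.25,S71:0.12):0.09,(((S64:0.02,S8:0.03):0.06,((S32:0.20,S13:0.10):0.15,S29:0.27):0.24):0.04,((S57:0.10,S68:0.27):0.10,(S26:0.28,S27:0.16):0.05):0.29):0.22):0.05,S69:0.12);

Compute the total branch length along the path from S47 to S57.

The path runs S47 → … → MRCA → … → S57; the MRCA is the root of the tree.
Branch lengths along that path: 0.21 + 0.01 + 0.19 + 0.01 + 0.05 + 0.22 + 0.29 + 0.10 + 0.10 = 1.18.

1.18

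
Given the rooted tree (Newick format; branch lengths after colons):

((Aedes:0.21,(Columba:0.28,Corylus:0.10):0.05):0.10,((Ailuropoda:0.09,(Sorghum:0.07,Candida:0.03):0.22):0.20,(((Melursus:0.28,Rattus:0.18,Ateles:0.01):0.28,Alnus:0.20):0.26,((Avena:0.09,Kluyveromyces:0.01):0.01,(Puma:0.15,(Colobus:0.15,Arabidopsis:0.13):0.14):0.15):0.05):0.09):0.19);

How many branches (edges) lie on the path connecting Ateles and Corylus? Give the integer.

8

The MRCA of Ateles and Corylus is the root of the tree.
From Ateles up to that node: 5 branches. From Corylus up to the same node: 3 branches. Total: 5 + 3 = 8.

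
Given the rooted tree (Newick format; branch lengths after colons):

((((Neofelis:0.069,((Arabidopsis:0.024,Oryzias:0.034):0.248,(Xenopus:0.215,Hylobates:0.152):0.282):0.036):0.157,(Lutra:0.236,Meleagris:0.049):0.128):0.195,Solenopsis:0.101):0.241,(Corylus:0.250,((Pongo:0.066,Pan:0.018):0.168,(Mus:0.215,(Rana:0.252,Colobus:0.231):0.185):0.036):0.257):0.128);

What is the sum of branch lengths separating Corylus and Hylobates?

The path runs Corylus → … → MRCA → … → Hylobates; the MRCA is the root of the tree.
Branch lengths along that path: 0.250 + 0.128 + 0.241 + 0.195 + 0.157 + 0.036 + 0.282 + 0.152 = 1.441.

1.441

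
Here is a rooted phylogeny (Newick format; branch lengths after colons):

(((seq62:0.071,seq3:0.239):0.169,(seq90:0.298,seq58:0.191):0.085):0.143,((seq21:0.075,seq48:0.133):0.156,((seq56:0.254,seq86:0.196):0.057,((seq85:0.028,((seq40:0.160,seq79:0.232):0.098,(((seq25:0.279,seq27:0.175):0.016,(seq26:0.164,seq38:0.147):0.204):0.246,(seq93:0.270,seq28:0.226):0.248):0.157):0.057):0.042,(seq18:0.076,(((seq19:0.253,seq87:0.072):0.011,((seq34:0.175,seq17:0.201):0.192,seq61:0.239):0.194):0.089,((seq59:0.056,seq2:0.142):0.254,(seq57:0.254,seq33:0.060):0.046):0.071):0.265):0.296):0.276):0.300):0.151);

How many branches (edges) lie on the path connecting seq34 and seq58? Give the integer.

12

The MRCA of seq34 and seq58 is the root of the tree.
From seq34 up to that node: 9 branches. From seq58 up to the same node: 3 branches. Total: 9 + 3 = 12.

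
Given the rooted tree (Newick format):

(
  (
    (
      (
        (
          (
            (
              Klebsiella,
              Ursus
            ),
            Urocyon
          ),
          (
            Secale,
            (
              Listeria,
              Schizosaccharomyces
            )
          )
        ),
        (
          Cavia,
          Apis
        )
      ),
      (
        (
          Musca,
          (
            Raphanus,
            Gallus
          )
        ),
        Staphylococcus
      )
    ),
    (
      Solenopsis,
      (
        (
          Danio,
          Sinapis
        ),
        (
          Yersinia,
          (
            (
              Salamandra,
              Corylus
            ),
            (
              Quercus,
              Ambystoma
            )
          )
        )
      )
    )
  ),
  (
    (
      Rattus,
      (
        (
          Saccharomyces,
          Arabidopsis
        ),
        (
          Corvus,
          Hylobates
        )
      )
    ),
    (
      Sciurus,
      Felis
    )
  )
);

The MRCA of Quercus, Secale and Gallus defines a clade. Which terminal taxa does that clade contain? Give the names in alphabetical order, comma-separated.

Tracing Quercus: it sits inside (Quercus,Ambystoma).
Tracing Secale: it sits inside (Secale,(Listeria,Schizosaccharomyces)).
Tracing Gallus: it sits inside (Raphanus,Gallus).
The smallest clade enclosing all 3 is ((((((Klebsiella,Ursus),Urocyon),(Secale,(Listeria,Schizosaccharomyces))),(Cavia,Apis)),((Musca,(Raphanus,Gallus)),Staphylococcus)),(Solenopsis,((Danio,Sinapis),(Yersinia,((Salamandra,Corylus),(Quercus,Ambystoma)))))); the answer is its 20 terminal taxa in alphabetical order.

Ambystoma, Apis, Cavia, Corylus, Danio, Gallus, Klebsiella, Listeria, Musca, Quercus, Raphanus, Salamandra, Schizosaccharomyces, Secale, Sinapis, Solenopsis, Staphylococcus, Urocyon, Ursus, Yersinia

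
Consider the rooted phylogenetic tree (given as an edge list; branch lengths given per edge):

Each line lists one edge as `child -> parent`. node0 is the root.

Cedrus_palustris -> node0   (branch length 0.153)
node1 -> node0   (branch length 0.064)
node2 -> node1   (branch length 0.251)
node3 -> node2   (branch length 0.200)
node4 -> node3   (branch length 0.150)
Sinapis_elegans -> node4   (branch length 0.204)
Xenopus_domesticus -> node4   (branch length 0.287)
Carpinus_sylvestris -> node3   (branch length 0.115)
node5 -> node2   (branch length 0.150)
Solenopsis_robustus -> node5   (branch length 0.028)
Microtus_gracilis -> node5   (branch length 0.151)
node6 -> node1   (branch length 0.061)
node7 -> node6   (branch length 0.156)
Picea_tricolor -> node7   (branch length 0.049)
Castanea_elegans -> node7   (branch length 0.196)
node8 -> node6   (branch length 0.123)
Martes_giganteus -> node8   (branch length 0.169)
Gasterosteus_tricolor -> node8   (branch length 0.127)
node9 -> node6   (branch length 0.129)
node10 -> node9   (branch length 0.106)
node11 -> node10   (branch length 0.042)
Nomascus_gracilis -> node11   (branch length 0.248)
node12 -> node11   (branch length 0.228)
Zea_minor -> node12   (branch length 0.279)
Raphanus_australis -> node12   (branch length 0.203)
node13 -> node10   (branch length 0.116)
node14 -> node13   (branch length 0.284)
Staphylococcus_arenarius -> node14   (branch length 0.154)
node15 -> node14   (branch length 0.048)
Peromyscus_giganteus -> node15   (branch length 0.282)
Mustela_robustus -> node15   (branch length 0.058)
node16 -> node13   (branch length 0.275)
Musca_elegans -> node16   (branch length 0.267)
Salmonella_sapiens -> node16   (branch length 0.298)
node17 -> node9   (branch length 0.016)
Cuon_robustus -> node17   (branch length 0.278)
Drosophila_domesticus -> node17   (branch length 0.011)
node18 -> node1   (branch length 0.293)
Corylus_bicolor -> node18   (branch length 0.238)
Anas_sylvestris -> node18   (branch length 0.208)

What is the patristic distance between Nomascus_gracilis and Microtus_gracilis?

1.138

The path runs Nomascus_gracilis → … → MRCA → … → Microtus_gracilis; the MRCA is the node subtending ((((Sinapis_elegans,Xenopus_domesticus),Carpinus_sylvestris),(Solenopsis_robustus,Microtus_gracilis)),((Picea_tricolor,Castanea_elegans),(Martes_giganteus,Gasterosteus_tricolor),(((Nomascus_gracilis,(Zea_minor,Raphanus_australis)),((Staphylococcus_arenarius,(Peromyscus_giganteus,Mustela_robustus)),(Musca_elegans,Salmonella_sapiens))),(Cuon_robustus,Drosophila_domesticus))),(Corylus_bicolor,Anas_sylvestris)).
Branch lengths along that path: 0.248 + 0.042 + 0.106 + 0.129 + 0.061 + 0.251 + 0.150 + 0.151 = 1.138.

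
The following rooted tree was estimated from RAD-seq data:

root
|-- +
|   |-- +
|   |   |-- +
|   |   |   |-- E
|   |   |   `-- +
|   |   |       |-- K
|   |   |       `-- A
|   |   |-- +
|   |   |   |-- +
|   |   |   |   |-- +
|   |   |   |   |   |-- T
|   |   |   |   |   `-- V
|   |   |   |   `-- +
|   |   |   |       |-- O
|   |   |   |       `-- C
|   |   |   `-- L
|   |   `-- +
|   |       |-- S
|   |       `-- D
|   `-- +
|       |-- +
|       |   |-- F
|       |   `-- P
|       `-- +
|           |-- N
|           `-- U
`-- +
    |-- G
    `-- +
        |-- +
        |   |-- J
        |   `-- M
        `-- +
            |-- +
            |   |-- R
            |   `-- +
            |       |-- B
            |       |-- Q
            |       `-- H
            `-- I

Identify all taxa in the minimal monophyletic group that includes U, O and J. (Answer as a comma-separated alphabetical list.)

Tracing U: it sits inside (N,U).
Tracing O: it sits inside (O,C).
Tracing J: it sits inside (J,M).
The smallest clade enclosing all 3 is the whole tree (their MRCA is the root), so the answer is all 22 tips in alphabetical order.

A, B, C, D, E, F, G, H, I, J, K, L, M, N, O, P, Q, R, S, T, U, V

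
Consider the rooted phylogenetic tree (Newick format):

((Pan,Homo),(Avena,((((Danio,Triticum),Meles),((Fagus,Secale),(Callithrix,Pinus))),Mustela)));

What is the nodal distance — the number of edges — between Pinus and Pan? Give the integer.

8

The MRCA of Pinus and Pan is the root of the tree.
From Pinus up to that node: 6 branches. From Pan up to the same node: 2 branches. Total: 6 + 2 = 8.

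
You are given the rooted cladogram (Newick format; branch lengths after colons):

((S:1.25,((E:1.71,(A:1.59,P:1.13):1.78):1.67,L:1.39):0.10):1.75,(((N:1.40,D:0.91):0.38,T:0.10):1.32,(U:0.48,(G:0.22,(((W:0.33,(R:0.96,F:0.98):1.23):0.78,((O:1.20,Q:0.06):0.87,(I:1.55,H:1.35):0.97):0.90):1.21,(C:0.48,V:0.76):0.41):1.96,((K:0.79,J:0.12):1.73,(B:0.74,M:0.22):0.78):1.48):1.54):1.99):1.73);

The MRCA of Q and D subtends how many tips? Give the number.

The MRCA of Q and D is the node subtending (((N,D),T),(U,(G,(((W,(R,F)),((O,Q),(I,H))),(C,V)),((K,J),(B,M))))).
That clade contains 18 terminal taxa: B, C, D, F, G, H, I, J, K, M, N, O, Q, R, T, U, V, W.

18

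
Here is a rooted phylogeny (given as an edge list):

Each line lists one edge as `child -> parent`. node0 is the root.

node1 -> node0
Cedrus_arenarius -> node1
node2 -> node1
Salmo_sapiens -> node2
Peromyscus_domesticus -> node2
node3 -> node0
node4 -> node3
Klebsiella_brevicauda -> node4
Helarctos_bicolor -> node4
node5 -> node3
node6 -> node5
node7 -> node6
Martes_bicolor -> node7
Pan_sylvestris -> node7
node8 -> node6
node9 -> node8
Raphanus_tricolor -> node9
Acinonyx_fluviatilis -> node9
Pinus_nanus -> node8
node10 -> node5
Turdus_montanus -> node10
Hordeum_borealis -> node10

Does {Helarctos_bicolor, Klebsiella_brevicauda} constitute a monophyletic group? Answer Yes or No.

The most recent common ancestor of these taxa subtends (Klebsiella_brevicauda,Helarctos_bicolor).
That clade has exactly 2 tips — every listed taxon and nothing else — so the group is monophyletic.

Yes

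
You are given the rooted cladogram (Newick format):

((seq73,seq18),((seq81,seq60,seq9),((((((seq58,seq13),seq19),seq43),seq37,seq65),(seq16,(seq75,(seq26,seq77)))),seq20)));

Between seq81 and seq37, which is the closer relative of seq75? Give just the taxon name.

seq37

The MRCA of seq75 and seq37 subtends (((((seq58,seq13),seq19),seq43),seq37,seq65),(seq16,(seq75,(seq26,seq77)))) (10 taxa).
The MRCA of seq75 and seq81 subtends ((seq81,seq60,seq9),((((((seq58,seq13),seq19),seq43),seq37,seq65),(seq16,(seq75,(seq26,seq77)))),seq20)) (14 taxa).
The first is nested inside the second, so seq75 shares a more recent common ancestor with seq37.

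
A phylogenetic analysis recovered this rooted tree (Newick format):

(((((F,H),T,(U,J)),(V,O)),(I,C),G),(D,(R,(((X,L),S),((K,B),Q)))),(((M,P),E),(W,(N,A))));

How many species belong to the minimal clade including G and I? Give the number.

10

The MRCA of G and I is the node subtending ((((F,H),T,(U,J)),(V,O)),(I,C),G).
That clade contains 10 terminal taxa: C, F, G, H, I, J, O, T, U, V.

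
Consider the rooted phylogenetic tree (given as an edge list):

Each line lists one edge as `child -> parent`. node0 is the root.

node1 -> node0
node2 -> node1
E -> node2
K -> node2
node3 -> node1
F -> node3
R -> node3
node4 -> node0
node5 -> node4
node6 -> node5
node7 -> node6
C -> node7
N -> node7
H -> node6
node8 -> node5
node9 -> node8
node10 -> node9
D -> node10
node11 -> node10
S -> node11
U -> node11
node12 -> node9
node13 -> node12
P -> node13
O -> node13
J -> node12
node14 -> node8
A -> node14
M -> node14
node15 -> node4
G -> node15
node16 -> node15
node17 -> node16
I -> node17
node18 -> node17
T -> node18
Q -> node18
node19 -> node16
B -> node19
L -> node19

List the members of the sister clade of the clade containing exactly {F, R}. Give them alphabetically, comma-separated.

E, K

The clade containing exactly {F, R} attaches to the tree at the node subtending ((E,K),(F,R)).
The other lineage descending from that same node — the sister group — is (E,K); its 2 tips in alphabetical order are the answer.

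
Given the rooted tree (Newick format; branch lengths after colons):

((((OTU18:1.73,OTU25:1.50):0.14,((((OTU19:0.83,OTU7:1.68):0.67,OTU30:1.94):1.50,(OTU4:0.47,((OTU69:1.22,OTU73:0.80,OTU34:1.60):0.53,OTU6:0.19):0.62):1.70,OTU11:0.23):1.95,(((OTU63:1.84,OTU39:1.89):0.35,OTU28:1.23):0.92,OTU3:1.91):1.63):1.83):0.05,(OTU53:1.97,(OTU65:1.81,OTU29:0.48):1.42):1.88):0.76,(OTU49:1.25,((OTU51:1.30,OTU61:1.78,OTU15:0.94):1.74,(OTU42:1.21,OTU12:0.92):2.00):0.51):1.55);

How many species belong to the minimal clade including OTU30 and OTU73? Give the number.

The MRCA of OTU30 and OTU73 is the node subtending (((OTU19,OTU7),OTU30),(OTU4,((OTU69,OTU73,OTU34),OTU6)),OTU11).
That clade contains 9 terminal taxa: OTU11, OTU19, OTU30, OTU34, OTU4, OTU6, OTU69, OTU7, OTU73.

9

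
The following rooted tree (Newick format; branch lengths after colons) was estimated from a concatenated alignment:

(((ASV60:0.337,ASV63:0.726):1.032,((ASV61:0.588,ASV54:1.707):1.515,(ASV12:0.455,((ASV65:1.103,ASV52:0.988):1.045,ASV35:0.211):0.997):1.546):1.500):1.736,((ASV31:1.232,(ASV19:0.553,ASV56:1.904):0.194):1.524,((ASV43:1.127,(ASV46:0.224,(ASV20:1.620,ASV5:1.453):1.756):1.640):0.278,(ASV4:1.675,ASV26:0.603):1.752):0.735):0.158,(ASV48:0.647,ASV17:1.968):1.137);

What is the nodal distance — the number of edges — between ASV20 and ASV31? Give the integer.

7

The MRCA of ASV20 and ASV31 is the node subtending ((ASV31,(ASV19,ASV56)),((ASV43,(ASV46,(ASV20,ASV5))),(ASV4,ASV26))).
From ASV20 up to that node: 5 branches. From ASV31 up to the same node: 2 branches. Total: 5 + 2 = 7.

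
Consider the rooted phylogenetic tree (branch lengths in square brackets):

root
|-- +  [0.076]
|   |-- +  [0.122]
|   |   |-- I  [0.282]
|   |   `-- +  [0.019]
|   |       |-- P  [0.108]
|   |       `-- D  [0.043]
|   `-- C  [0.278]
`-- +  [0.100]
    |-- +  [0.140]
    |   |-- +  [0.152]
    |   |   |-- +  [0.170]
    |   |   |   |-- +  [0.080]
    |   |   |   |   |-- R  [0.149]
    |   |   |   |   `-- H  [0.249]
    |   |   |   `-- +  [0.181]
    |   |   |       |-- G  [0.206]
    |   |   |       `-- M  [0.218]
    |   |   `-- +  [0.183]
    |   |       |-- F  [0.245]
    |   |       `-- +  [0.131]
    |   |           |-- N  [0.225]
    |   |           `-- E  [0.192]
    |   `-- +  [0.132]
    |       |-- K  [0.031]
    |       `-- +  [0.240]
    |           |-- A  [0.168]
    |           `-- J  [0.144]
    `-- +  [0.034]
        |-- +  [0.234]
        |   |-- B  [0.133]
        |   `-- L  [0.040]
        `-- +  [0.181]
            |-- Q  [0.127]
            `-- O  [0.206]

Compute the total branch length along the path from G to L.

The path runs G → … → MRCA → … → L; the MRCA is the node subtending (((((R,H),(G,M)),(F,(N,E))),(K,(A,J))),((B,L),(Q,O))).
Branch lengths along that path: 0.206 + 0.181 + 0.170 + 0.152 + 0.140 + 0.034 + 0.234 + 0.040 = 1.157.

1.157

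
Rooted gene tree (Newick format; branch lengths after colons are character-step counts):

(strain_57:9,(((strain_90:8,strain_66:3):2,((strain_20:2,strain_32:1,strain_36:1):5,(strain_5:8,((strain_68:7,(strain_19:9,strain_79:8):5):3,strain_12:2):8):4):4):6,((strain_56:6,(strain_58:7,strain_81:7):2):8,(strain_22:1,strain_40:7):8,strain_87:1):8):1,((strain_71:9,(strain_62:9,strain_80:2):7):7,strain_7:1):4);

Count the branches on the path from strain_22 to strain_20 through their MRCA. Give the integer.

The MRCA of strain_22 and strain_20 is the node subtending (((strain_90,strain_66),((strain_20,strain_32,strain_36),(strain_5,((strain_68,(strain_19,strain_79)),strain_12)))),((strain_56,(strain_58,strain_81)),(strain_22,strain_40),strain_87)).
From strain_22 up to that node: 3 branches. From strain_20 up to the same node: 4 branches. Total: 3 + 4 = 7.

7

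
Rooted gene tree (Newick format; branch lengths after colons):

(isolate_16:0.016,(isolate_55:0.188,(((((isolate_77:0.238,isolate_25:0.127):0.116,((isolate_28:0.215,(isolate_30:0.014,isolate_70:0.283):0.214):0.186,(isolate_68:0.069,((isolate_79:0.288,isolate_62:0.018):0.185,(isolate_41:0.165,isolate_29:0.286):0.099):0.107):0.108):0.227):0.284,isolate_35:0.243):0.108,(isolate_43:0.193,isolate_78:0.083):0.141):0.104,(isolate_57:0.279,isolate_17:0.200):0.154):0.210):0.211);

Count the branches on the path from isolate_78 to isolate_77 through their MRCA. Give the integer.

The MRCA of isolate_78 and isolate_77 is the node subtending ((((isolate_77,isolate_25),((isolate_28,(isolate_30,isolate_70)),(isolate_68,((isolate_79,isolate_62),(isolate_41,isolate_29))))),isolate_35),(isolate_43,isolate_78)).
From isolate_78 up to that node: 2 branches. From isolate_77 up to the same node: 4 branches. Total: 2 + 4 = 6.

6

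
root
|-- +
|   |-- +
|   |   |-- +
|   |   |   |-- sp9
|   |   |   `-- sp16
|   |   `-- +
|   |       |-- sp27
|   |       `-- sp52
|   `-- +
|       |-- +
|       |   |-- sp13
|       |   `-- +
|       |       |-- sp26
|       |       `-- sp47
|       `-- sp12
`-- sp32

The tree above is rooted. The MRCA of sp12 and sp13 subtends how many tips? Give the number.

The MRCA of sp12 and sp13 is the node subtending ((sp13,(sp26,sp47)),sp12).
That clade contains 4 terminal taxa: sp12, sp13, sp26, sp47.

4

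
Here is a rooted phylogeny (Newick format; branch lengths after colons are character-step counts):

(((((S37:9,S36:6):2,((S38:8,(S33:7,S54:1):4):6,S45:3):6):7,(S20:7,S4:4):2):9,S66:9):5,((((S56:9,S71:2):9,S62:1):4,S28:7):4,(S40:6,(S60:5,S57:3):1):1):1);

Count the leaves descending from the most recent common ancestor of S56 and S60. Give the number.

The MRCA of S56 and S60 is the node subtending ((((S56,S71),S62),S28),(S40,(S60,S57))).
That clade contains 7 terminal taxa: S28, S40, S56, S57, S60, S62, S71.

7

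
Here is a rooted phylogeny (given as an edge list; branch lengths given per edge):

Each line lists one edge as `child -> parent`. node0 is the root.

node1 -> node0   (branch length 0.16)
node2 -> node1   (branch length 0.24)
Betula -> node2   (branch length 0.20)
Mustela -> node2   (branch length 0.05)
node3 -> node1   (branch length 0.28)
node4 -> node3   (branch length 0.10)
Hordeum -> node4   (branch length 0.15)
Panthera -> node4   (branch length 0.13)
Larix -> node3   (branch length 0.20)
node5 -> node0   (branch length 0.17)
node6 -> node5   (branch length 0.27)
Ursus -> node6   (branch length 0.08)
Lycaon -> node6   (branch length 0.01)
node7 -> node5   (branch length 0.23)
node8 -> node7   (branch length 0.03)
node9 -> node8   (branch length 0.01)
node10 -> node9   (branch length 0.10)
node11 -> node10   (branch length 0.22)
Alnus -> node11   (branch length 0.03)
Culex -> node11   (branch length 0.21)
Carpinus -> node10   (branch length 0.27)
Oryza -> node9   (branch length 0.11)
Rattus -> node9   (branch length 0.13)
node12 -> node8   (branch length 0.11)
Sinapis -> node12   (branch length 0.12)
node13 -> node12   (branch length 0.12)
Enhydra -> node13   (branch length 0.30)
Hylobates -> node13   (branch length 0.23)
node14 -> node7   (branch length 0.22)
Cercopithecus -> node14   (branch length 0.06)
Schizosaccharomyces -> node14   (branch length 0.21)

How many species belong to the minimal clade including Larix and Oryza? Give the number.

The MRCA of Larix and Oryza is the root, so the clade is the entire tree.
That clade contains 17 terminal taxa: Alnus, Betula, Carpinus, Cercopithecus, Culex, Enhydra, Hordeum, Hylobates, Larix, Lycaon, Mustela, Oryza, Panthera, Rattus, Schizosaccharomyces, Sinapis, Ursus.

17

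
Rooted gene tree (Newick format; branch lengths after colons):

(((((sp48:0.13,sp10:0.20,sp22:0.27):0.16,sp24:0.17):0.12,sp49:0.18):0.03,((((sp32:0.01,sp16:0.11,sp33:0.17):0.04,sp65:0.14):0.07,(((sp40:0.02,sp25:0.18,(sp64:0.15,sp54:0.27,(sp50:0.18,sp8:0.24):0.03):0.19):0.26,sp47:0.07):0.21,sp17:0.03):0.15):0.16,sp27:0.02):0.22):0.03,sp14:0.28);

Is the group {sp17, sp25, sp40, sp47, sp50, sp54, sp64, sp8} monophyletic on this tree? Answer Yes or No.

The most recent common ancestor of these taxa subtends (((sp40,sp25,(sp64,sp54,(sp50,sp8))),sp47),sp17).
That clade has exactly 8 tips — every listed taxon and nothing else — so the group is monophyletic.

Yes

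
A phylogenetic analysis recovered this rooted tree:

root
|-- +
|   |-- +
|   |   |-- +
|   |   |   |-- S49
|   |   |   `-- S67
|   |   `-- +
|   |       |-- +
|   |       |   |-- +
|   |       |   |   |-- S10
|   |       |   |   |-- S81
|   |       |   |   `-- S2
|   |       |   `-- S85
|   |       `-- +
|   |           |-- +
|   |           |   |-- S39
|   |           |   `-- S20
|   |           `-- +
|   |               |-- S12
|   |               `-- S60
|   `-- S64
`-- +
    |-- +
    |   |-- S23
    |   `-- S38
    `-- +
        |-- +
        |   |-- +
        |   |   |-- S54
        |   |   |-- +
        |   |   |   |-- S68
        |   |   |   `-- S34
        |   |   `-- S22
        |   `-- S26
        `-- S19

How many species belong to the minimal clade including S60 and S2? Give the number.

8

The MRCA of S60 and S2 is the node subtending (((S10,S81,S2),S85),((S39,S20),(S12,S60))).
That clade contains 8 terminal taxa: S10, S12, S2, S20, S39, S60, S81, S85.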